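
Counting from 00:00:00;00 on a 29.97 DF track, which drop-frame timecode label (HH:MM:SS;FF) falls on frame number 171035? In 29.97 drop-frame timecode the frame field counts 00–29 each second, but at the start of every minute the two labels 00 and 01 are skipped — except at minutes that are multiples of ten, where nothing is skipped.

01:35:06;27

Each 10-minute DF block holds 10 × 60 × 30 − 9 × 2 = 17982 frames. 171035 ÷ 17982 → 9 full blocks, remainder 9197.
Within the partial block the first minute is 1800 frames and each further minute 1798, so 5 further minute boundaries passed. Total skipped labels = 18 × 9 + 2 × 5 = 172.
Non-drop label index = 171035 + 172 = 171207; at 30 labels/s that is 01:35:06:27, i.e. DF 01:35:06;27.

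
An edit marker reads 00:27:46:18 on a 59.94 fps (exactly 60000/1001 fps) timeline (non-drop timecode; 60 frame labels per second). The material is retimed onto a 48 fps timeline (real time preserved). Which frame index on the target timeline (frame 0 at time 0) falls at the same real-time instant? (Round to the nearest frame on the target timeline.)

Source frame index: (0×3600 + 27×60 + 46) × 60 + 18 = 99978.
Real time: 99978 / (60000/1001) = 16679663/10000 s.
Target frame: (16679663/10000) × (48) = 50038989/625 ≈ 80062.382 → 80062.

frame 80062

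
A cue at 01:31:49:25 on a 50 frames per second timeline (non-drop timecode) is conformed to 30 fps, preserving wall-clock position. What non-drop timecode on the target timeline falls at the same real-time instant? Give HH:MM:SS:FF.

Source frame index: (1×3600 + 31×60 + 49) × 50 + 25 = 275475.
Real time: 275475 / (50) = 11019/2 s.
Target frame: (11019/2) × (30) = 165285.
At 30 labels/s: frame 165285 → 01:31:49:15.

01:31:49:15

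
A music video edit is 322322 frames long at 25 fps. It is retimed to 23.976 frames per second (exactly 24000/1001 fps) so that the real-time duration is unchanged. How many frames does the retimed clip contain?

309120 frames

Target frames = source frames × (target rate / source rate) = 322322 × (24000/1001)/(25) = 322322 × 960/1001 = 309120.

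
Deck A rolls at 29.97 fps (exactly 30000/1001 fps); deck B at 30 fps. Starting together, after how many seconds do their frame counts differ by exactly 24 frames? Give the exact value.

The gap grows by |30 − 30000/1001| = 30/1001 frames per second.
Time for a 24-frame gap: 24 ÷ (30/1001) = 800.8 s.

800.8 seconds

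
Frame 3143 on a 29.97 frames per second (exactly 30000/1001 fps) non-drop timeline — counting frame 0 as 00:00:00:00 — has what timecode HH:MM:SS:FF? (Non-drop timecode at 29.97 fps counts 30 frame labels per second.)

3143 ÷ 30 = 104 full seconds, remainder 23 frames.
104 s = 0 h 1 min 44 s.
Timecode: 00:01:44:23.

00:01:44:23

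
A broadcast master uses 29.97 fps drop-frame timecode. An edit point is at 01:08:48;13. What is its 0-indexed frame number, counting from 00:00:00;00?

123729

As if non-drop at 30 labels/s: (1 × 3600 + 8 × 60 + 48) × 30 + 13 = 123853.
Minute boundaries passed: 68; those not divisible by 10: 68 − 6 = 62; dropped labels = 2 × 62 = 124.
Actual frame index = 123853 − 124 = 123729.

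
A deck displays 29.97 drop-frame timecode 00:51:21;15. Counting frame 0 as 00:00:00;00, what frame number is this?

92353

Complete 10-minute blocks: 5, each 17982 frames → 89910.
Remaining 1 whole minute in the current block: 1800 + 0 × 1798 = 1800 frames.
Within the current minute: 21 × 30 + 15 − 2 = 643 (labels ;00/;01 skipped at this minute). Total = 89910 + 1800 + 643 = 92353.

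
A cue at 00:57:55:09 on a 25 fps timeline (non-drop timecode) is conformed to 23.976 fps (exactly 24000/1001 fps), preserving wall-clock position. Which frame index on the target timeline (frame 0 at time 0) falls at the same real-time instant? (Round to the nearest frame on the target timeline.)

Source frame index: (0×3600 + 57×60 + 55) × 25 + 9 = 86884.
Real time: 86884 / (25) = 86884/25 s.
Target frame: (86884/25) × (24000/1001) = 11915520/143 ≈ 83325.315 → 83325.

frame 83325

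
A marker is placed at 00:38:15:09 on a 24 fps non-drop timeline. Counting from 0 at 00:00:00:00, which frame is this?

Total seconds to the label: (0 × 3600 + 38 × 60 + 15) = 2295.
Frame index = 2295 × 24 + 9 = 55089.

55089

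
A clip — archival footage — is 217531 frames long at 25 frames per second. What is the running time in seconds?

Running time = 217531 / (25) = 8701.24 s.

8701.24 seconds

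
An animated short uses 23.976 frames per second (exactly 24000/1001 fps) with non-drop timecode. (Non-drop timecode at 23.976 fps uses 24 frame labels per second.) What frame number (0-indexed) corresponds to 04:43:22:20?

frame 408068

Total seconds to the label: (4 × 3600 + 43 × 60 + 22) = 17002.
Frame index = 17002 × 24 + 20 = 408068.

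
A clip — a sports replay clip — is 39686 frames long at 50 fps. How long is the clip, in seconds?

793.72 seconds

Running time = 39686 / (50) = 793.72 s.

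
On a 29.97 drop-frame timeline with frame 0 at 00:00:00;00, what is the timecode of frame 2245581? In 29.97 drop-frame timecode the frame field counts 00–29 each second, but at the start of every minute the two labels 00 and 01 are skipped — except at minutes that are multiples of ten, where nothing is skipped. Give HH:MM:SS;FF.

20:48:47;19

Ten DF minutes hold 17982 frames, so frame 2245581 lies in block 124 (frames 2229768–2247749) with 15813 frames into that block.
The block's first minute is 1800 frames and the rest 1798 each; 15813 frames reaches minute 8, so 124 × 18 + 8 × 2 = 2248 labels have been skipped so far.
Adding those back, label number 2245581 + 2248 = 2247829 at 30 labels/s is 74927 s + 19 f = 20 h 48 min 47 s frame 19, i.e. 20:48:47;19.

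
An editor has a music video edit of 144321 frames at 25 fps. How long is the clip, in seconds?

Running time = 144321 / (25) = 5772.84 s.

5772.84 seconds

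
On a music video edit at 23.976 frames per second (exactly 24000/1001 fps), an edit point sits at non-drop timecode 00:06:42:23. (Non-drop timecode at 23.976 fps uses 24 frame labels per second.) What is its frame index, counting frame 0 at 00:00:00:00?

Total seconds to the label: (0 × 3600 + 6 × 60 + 42) = 402.
Frame index = 402 × 24 + 23 = 9671.

9671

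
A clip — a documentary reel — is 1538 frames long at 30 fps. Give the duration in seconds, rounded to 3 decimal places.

Running time = 1538 × 1/30 = 769/15 s ≈ 51.267 s.

51.267 seconds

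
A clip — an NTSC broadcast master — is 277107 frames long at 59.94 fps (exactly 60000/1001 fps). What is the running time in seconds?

4623.06845 seconds

Running time = 277107 / (60000/1001) = 4623.06845 s.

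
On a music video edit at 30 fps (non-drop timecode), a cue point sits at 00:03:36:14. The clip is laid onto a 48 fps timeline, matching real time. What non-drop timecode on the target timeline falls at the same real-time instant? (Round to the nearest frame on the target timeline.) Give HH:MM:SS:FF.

00:03:36:22

Source frame index: (0×3600 + 3×60 + 36) × 30 + 14 = 6494.
Real time: 6494 / (30) = 3247/15 s.
Target frame: (3247/15) × (48) = 51952/5 ≈ 10390.400 → 10390.
At 48 labels/s: frame 10390 → 00:03:36:22.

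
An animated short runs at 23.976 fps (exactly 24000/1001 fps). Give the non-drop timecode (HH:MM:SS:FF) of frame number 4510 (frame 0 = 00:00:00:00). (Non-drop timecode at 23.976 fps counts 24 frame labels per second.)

00:03:07:22

4510 ÷ 24 = 187 full seconds, remainder 22 frames.
187 s = 0 h 3 min 7 s.
Timecode: 00:03:07:22.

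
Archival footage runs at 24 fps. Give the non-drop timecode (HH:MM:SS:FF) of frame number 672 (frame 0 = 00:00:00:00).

672 ÷ 24 = 28 full seconds, remainder 0 frames.
28 s = 0 h 0 min 28 s.
Timecode: 00:00:28:00.

00:00:28:00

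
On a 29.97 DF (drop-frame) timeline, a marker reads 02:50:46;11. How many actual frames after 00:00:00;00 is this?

As if non-drop at 30 labels/s: (2 × 3600 + 50 × 60 + 46) × 30 + 11 = 307391.
Minute boundaries passed: 170; those not divisible by 10: 170 − 17 = 153; dropped labels = 2 × 153 = 306.
Actual frame index = 307391 − 306 = 307085.

307085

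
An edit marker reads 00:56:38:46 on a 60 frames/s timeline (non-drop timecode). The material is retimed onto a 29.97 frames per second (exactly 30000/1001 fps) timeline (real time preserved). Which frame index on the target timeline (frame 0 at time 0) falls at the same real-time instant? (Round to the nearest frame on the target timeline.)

frame 101861

Source frame index: (0×3600 + 56×60 + 38) × 60 + 46 = 203926.
Real time: 203926 / (60) = 101963/30 s.
Target frame: (101963/30) × (30000/1001) = 101963000/1001 ≈ 101861.139 → 101861.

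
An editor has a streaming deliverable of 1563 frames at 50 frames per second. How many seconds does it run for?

Running time = 1563 / (50) = 31.26 s.

31.26 seconds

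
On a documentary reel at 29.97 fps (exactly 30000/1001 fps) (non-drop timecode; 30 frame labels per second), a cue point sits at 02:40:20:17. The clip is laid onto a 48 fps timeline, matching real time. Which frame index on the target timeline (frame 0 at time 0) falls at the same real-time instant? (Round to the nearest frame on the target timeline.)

frame 462249

Source frame index: (2×3600 + 40×60 + 20) × 30 + 17 = 288617.
Real time: 288617 / (30000/1001) = 288905617/30000 s.
Target frame: (288905617/30000) × (48) = 288905617/625 ≈ 462248.987 → 462249.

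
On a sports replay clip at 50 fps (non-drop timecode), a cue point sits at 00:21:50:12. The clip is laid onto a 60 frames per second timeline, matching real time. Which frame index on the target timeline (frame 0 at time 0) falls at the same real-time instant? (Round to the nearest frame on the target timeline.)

Source frame index: (0×3600 + 21×60 + 50) × 50 + 12 = 65512.
Real time: 65512 / (50) = 32756/25 s.
Target frame: (32756/25) × (60) = 393072/5 ≈ 78614.400 → 78614.

frame 78614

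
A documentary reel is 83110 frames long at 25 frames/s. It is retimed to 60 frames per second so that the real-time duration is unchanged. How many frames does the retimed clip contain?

199464 frames

Target frames = source frames × (target rate / source rate) = 83110 × (60)/(25) = 83110 × 12/5 = 199464.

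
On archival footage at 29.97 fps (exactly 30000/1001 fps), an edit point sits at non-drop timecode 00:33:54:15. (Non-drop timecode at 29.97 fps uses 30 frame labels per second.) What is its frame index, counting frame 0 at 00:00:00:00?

61035

Total seconds to the label: (0 × 3600 + 33 × 60 + 54) = 2034.
Frame index = 2034 × 30 + 15 = 61035.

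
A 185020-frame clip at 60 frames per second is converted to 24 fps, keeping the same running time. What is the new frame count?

74008 frames

Target frames = source frames × (target rate / source rate) = 185020 × (24)/(60) = 185020 × 2/5 = 74008.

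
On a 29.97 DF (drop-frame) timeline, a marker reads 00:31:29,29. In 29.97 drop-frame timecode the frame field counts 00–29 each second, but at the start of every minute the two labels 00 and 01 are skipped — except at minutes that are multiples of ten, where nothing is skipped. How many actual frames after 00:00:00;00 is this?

As if non-drop at 30 labels/s: (0 × 3600 + 31 × 60 + 29) × 30 + 29 = 56699.
Minute boundaries passed: 31; those not divisible by 10: 31 − 3 = 28; dropped labels = 2 × 28 = 56.
Actual frame index = 56699 − 56 = 56643.

56643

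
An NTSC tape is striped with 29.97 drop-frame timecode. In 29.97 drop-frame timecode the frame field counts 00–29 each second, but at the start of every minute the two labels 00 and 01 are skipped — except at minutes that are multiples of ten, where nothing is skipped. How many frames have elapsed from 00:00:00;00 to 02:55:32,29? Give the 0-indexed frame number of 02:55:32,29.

Complete 10-minute blocks: 17, each 17982 frames → 305694.
Remaining 5 whole minutes in the current block: 1800 + 4 × 1798 = 8992 frames.
Within the current minute: 32 × 30 + 29 − 2 = 987 (labels ;00/;01 skipped at this minute). Total = 305694 + 8992 + 987 = 315673.

315673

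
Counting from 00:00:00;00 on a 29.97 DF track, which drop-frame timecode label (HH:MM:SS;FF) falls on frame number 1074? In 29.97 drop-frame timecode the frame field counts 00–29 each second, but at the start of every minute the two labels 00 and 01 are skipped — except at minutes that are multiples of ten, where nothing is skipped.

00:00:35;24

Ten DF minutes hold 17982 frames, so frame 1074 lies in block 0 (frames 0–17981) with 1074 frames into that block.
The block's first minute is 1800 frames and the rest 1798 each; 1074 frames reaches minute 0, so 0 × 18 + 0 × 2 = 0 labels have been skipped so far.
Adding those back, label number 1074 + 0 = 1074 at 30 labels/s is 35 s + 24 f = 0 h 0 min 35 s frame 24, i.e. 00:00:35;24.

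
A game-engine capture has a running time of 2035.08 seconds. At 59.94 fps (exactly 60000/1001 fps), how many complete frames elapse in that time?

121982 frames

Frames = 2035.08 × 60000/1001 = 122104800/1001 ≈ 121982.8172.
Complete frames: 121982.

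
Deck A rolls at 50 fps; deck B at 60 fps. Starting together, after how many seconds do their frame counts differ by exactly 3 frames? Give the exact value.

0.3 seconds

The gap grows by |60 − 50| = 10 frames per second.
Time for a 3-frame gap: 3 ÷ (10) = 0.3 s.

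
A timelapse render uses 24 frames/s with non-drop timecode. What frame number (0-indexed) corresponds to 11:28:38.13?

Total seconds to the label: (11 × 3600 + 28 × 60 + 38) = 41318.
Frame index = 41318 × 24 + 13 = 991645.

frame 991645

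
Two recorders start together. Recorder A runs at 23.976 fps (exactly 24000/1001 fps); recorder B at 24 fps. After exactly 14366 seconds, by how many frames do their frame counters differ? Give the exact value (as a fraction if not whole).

31344/91 frames

A emits 24000/1001 × 14366 = 31344000/91 frames; B emits 24 × 14366 = 344784.
Difference = 31344/91 frames (≈ 344.4396); B is ahead of A.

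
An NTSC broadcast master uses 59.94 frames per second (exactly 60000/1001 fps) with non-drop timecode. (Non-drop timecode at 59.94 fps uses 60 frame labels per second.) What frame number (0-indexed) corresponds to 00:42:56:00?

frame 154560

Total seconds to the label: (0 × 3600 + 42 × 60 + 56) = 2576.
Frame index = 2576 × 60 + 0 = 154560.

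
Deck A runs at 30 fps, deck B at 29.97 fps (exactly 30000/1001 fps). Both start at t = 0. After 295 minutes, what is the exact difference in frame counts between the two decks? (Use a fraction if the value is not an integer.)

295 min = 17700 s.
A emits 30 × 17700 = 531000 frames; B emits 30000/1001 × 17700 = 531000000/1001.
Difference = 531000/1001 frames (≈ 530.4695); B is behind A.

531000/1001 frames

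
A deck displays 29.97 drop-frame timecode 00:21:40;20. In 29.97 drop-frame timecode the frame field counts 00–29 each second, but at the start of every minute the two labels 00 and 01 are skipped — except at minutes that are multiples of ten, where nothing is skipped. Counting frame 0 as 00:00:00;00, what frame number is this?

As if non-drop at 30 labels/s: (0 × 3600 + 21 × 60 + 40) × 30 + 20 = 39020.
Minute boundaries passed: 21; those not divisible by 10: 21 − 2 = 19; dropped labels = 2 × 19 = 38.
Actual frame index = 39020 − 38 = 38982.

38982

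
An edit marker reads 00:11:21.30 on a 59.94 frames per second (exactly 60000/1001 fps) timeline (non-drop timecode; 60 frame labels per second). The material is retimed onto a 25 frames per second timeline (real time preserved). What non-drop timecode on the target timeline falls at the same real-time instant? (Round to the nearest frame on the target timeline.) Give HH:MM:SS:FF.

00:11:22:05

Source frame index: (0×3600 + 11×60 + 21) × 60 + 30 = 40890.
Real time: 40890 / (60000/1001) = 1364363/2000 s.
Target frame: (1364363/2000) × (25) = 1364363/80 ≈ 17054.537 → 17055.
At 25 labels/s: frame 17055 → 00:11:22:05.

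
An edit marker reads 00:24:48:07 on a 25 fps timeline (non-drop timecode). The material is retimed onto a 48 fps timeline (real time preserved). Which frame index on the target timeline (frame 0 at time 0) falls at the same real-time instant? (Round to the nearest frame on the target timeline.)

frame 71437

Source frame index: (0×3600 + 24×60 + 48) × 25 + 7 = 37207.
Real time: 37207 / (25) = 37207/25 s.
Target frame: (37207/25) × (48) = 1785936/25 ≈ 71437.440 → 71437.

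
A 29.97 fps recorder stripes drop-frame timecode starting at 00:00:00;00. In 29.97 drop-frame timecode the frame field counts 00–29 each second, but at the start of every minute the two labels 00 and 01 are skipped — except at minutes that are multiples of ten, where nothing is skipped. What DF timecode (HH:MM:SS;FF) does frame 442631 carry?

04:06:09;05

Each 10-minute DF block holds 10 × 60 × 30 − 9 × 2 = 17982 frames. 442631 ÷ 17982 → 24 full blocks, remainder 11063.
Within the partial block the first minute is 1800 frames and each further minute 1798, so 6 further minute boundaries passed. Total skipped labels = 18 × 24 + 2 × 6 = 444.
Non-drop label index = 442631 + 444 = 443075; at 30 labels/s that is 04:06:09:05, i.e. DF 04:06:09;05.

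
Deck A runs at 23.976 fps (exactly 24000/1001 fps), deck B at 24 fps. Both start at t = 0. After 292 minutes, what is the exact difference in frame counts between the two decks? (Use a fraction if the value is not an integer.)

292 min = 17520 s.
A emits 24000/1001 × 17520 = 420480000/1001 frames; B emits 24 × 17520 = 420480.
Difference = 420480/1001 frames (≈ 420.0599); B is ahead of A.

420480/1001 frames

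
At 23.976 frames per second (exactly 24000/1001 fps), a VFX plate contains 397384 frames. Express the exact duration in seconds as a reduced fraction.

Running time = 397384 ÷ (24000/1001) = 397384 × 1001/24000 = 49722673/3000 s.

49722673/3000 seconds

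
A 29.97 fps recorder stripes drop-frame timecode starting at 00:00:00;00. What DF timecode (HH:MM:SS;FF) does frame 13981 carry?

00:07:46;15

Each 10-minute DF block holds 10 × 60 × 30 − 9 × 2 = 17982 frames. 13981 ÷ 17982 → 0 full blocks, remainder 13981.
Within the partial block the first minute is 1800 frames and each further minute 1798, so 7 further minute boundaries passed. Total skipped labels = 18 × 0 + 2 × 7 = 14.
Non-drop label index = 13981 + 14 = 13995; at 30 labels/s that is 00:07:46:15, i.e. DF 00:07:46;15.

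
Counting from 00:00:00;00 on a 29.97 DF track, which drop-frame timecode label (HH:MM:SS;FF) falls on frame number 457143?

04:14:13;11

Each 10-minute DF block holds 10 × 60 × 30 − 9 × 2 = 17982 frames. 457143 ÷ 17982 → 25 full blocks, remainder 7593.
Within the partial block the first minute is 1800 frames and each further minute 1798, so 4 further minute boundaries passed. Total skipped labels = 18 × 25 + 2 × 4 = 458.
Non-drop label index = 457143 + 458 = 457601; at 30 labels/s that is 04:14:13:11, i.e. DF 04:14:13;11.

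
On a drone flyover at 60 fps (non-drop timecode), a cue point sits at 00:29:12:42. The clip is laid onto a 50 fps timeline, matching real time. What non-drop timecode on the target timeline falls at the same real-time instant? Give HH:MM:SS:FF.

00:29:12:35

Source frame index: (0×3600 + 29×60 + 12) × 60 + 42 = 105162.
Real time: 105162 / (60) = 17527/10 s.
Target frame: (17527/10) × (50) = 87635.
At 50 labels/s: frame 87635 → 00:29:12:35.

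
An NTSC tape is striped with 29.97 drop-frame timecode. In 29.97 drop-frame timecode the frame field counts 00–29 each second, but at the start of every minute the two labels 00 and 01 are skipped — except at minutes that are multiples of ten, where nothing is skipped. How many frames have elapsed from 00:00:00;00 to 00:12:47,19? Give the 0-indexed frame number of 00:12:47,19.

23007

Complete 10-minute blocks: 1, each 17982 frames → 17982.
Remaining 2 whole minutes in the current block: 1800 + 1 × 1798 = 3598 frames.
Within the current minute: 47 × 30 + 19 − 2 = 1427 (labels ;00/;01 skipped at this minute). Total = 17982 + 3598 + 1427 = 23007.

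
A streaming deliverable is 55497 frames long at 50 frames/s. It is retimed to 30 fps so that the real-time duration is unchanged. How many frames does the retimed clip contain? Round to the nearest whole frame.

Frames at target rate = 55497 × (30) / (50) = 166491/5 ≈ 33298.200.
Nearest whole frame: 33298.

33298 frames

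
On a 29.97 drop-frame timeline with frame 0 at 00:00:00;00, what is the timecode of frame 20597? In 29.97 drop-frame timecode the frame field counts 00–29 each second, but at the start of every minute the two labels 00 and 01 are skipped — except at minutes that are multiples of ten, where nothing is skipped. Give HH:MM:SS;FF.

00:11:27;07

Each 10-minute DF block holds 10 × 60 × 30 − 9 × 2 = 17982 frames. 20597 ÷ 17982 → 1 full block, remainder 2615.
Within the partial block the first minute is 1800 frames and each further minute 1798, so 1 further minute boundary passed. Total skipped labels = 18 × 1 + 2 × 1 = 20.
Non-drop label index = 20597 + 20 = 20617; at 30 labels/s that is 00:11:27:07, i.e. DF 00:11:27;07.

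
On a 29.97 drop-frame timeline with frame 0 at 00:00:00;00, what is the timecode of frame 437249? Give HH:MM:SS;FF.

04:03:09;17

Ten DF minutes hold 17982 frames, so frame 437249 lies in block 24 (frames 431568–449549) with 5681 frames into that block.
The block's first minute is 1800 frames and the rest 1798 each; 5681 frames reaches minute 3, so 24 × 18 + 3 × 2 = 438 labels have been skipped so far.
Adding those back, label number 437249 + 438 = 437687 at 30 labels/s is 14589 s + 17 f = 4 h 3 min 9 s frame 17, i.e. 04:03:09;17.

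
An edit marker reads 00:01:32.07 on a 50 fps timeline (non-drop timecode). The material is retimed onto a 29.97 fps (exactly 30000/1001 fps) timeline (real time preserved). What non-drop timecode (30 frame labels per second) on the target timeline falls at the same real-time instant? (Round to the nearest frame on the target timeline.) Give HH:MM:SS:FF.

Source frame index: (0×3600 + 1×60 + 32) × 50 + 7 = 4607.
Real time: 4607 / (50) = 4607/50 s.
Target frame: (4607/50) × (30000/1001) = 2764200/1001 ≈ 2761.439 → 2761.
At 30 labels/s: frame 2761 → 00:01:32:01.

00:01:32:01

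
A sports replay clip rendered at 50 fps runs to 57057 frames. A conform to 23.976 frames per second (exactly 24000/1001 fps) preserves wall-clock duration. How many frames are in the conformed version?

27360 frames

Target frames = source frames × (target rate / source rate) = 57057 × (24000/1001)/(50) = 57057 × 480/1001 = 27360.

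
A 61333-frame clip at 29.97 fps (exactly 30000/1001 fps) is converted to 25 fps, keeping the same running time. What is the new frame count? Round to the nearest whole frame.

51162 frames

Frames at target rate = 61333 × (25) / (30000/1001) = 61394333/1200 ≈ 51161.944.
Nearest whole frame: 51162.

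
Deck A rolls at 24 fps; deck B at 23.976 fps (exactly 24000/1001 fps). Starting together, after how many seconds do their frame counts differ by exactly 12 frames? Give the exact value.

The gap grows by |24000/1001 − 24| = 24/1001 frames per second.
Time for a 12-frame gap: 12 ÷ (24/1001) = 500.5 s.

500.5 seconds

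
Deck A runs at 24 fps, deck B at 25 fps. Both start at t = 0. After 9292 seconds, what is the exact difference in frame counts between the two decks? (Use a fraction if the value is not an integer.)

9292 frames

A emits 24 × 9292 = 223008 frames; B emits 25 × 9292 = 232300.
Difference = 9292 frames; B is ahead of A.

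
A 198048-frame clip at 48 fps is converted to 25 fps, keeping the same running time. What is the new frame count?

Target frames = source frames × (target rate / source rate) = 198048 × (25)/(48) = 198048 × 25/48 = 103150.

103150 frames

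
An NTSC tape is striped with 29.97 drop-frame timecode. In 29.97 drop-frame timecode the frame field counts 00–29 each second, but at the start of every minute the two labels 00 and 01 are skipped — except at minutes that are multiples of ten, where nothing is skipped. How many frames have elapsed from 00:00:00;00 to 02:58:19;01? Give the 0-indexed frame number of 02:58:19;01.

As if non-drop at 30 labels/s: (2 × 3600 + 58 × 60 + 19) × 30 + 1 = 320971.
Minute boundaries passed: 178; those not divisible by 10: 178 − 17 = 161; dropped labels = 2 × 161 = 322.
Actual frame index = 320971 − 322 = 320649.

320649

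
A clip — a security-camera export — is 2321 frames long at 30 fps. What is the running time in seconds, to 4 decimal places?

Running time = 2321 × 1/30 = 2321/30 s ≈ 77.3667 s.

77.3667 seconds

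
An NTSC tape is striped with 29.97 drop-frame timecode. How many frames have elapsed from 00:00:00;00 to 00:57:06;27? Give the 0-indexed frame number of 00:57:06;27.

As if non-drop at 30 labels/s: (0 × 3600 + 57 × 60 + 6) × 30 + 27 = 102807.
Minute boundaries passed: 57; those not divisible by 10: 57 − 5 = 52; dropped labels = 2 × 52 = 104.
Actual frame index = 102807 − 104 = 102703.

102703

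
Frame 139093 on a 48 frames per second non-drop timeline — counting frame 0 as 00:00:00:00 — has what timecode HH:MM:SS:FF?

139093 ÷ 48 = 2897 full seconds, remainder 37 frames.
2897 s = 0 h 48 min 17 s.
Timecode: 00:48:17:37.

00:48:17:37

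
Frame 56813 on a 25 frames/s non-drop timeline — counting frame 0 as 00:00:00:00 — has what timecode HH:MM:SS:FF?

56813 ÷ 25 = 2272 full seconds, remainder 13 frames.
2272 s = 0 h 37 min 52 s.
Timecode: 00:37:52:13.

00:37:52:13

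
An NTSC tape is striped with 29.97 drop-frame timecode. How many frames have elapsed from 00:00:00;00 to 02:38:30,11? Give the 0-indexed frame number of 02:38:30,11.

285025

Complete 10-minute blocks: 15, each 17982 frames → 269730.
Remaining 8 whole minutes in the current block: 1800 + 7 × 1798 = 14386 frames.
Within the current minute: 30 × 30 + 11 − 2 = 909 (labels ;00/;01 skipped at this minute). Total = 269730 + 14386 + 909 = 285025.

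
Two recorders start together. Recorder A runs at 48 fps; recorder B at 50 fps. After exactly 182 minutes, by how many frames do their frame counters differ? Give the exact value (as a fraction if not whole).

21840 frames

182 min = 10920 s.
A emits 48 × 10920 = 524160 frames; B emits 50 × 10920 = 546000.
Difference = 21840 frames; B is ahead of A.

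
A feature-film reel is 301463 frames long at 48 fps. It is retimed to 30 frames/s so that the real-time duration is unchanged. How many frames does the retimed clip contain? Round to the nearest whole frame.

Frames at target rate = 301463 × (30) / (48) = 1507315/8 ≈ 188414.375.
Nearest whole frame: 188414.

188414 frames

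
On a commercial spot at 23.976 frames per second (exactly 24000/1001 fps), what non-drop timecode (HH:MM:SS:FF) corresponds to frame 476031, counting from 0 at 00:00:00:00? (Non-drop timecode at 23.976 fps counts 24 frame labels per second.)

05:30:34:15

476031 ÷ 24 = 19834 full seconds, remainder 15 frames.
19834 s = 5 h 30 min 34 s.
Timecode: 05:30:34:15.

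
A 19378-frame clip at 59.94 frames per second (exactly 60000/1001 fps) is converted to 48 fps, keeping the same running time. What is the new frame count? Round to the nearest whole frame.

Frames at target rate = 19378 × (48) / (60000/1001) = 9698689/625 ≈ 15517.902.
Nearest whole frame: 15518.

15518 frames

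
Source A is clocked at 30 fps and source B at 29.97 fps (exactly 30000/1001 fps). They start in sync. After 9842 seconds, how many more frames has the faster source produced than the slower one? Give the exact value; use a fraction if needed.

A emits 30 × 9842 = 295260 frames; B emits 30000/1001 × 9842 = 42180000/143.
Difference = 42180/143 frames (≈ 294.9650); B is behind A.

42180/143 frames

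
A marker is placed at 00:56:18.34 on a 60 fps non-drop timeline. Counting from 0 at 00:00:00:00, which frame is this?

202714

Total seconds to the label: (0 × 3600 + 56 × 60 + 18) = 3378.
Frame index = 3378 × 60 + 34 = 202714.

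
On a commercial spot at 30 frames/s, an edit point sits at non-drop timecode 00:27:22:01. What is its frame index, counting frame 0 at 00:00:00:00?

Total seconds to the label: (0 × 3600 + 27 × 60 + 22) = 1642.
Frame index = 1642 × 30 + 1 = 49261.

frame 49261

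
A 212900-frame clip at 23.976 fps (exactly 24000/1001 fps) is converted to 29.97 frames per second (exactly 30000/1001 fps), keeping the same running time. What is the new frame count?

Target frames = source frames × (target rate / source rate) = 212900 × (30000/1001)/(24000/1001) = 212900 × 5/4 = 266125.

266125 frames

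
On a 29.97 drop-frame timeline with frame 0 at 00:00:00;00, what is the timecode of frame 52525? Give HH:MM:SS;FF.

00:29:12;19

Ten DF minutes hold 17982 frames, so frame 52525 lies in block 2 (frames 35964–53945) with 16561 frames into that block.
The block's first minute is 1800 frames and the rest 1798 each; 16561 frames reaches minute 9, so 2 × 18 + 9 × 2 = 54 labels have been skipped so far.
Adding those back, label number 52525 + 54 = 52579 at 30 labels/s is 1752 s + 19 f = 0 h 29 min 12 s frame 19, i.e. 00:29:12;19.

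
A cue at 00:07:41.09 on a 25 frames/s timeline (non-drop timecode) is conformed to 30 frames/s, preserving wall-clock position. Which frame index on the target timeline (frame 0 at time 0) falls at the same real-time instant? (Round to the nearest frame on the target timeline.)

frame 13841

Source frame index: (0×3600 + 7×60 + 41) × 25 + 9 = 11534.
Real time: 11534 / (25) = 11534/25 s.
Target frame: (11534/25) × (30) = 69204/5 ≈ 13840.800 → 13841.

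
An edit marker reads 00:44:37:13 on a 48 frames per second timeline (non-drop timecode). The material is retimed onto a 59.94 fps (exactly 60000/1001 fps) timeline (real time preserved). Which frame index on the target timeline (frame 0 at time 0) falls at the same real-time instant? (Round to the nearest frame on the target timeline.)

Source frame index: (0×3600 + 44×60 + 37) × 48 + 13 = 128509.
Real time: 128509 / (48) = 128509/48 s.
Target frame: (128509/48) × (60000/1001) = 160636250/1001 ≈ 160475.774 → 160476.

frame 160476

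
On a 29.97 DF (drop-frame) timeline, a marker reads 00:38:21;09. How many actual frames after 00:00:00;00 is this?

68969

Complete 10-minute blocks: 3, each 17982 frames → 53946.
Remaining 8 whole minutes in the current block: 1800 + 7 × 1798 = 14386 frames.
Within the current minute: 21 × 30 + 9 − 2 = 637 (labels ;00/;01 skipped at this minute). Total = 53946 + 14386 + 637 = 68969.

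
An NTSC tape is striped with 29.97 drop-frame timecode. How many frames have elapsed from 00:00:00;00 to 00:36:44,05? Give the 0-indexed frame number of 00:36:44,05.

As if non-drop at 30 labels/s: (0 × 3600 + 36 × 60 + 44) × 30 + 5 = 66125.
Minute boundaries passed: 36; those not divisible by 10: 36 − 3 = 33; dropped labels = 2 × 33 = 66.
Actual frame index = 66125 − 66 = 66059.

66059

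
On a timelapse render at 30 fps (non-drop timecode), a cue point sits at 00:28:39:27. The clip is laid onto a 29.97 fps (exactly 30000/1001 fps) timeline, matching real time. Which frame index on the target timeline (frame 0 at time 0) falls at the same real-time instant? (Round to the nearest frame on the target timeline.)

Source frame index: (0×3600 + 28×60 + 39) × 30 + 27 = 51597.
Real time: 51597 / (30) = 17199/10 s.
Target frame: (17199/10) × (30000/1001) = 567000/11 ≈ 51545.455 → 51545.

frame 51545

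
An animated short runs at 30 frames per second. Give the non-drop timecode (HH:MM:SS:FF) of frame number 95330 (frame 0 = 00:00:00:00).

95330 ÷ 30 = 3177 full seconds, remainder 20 frames.
3177 s = 0 h 52 min 57 s.
Timecode: 00:52:57:20.

00:52:57:20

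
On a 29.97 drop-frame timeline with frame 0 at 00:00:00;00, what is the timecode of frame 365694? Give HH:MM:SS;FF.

03:23:22;00

Ten DF minutes hold 17982 frames, so frame 365694 lies in block 20 (frames 359640–377621) with 6054 frames into that block.
The block's first minute is 1800 frames and the rest 1798 each; 6054 frames reaches minute 3, so 20 × 18 + 3 × 2 = 366 labels have been skipped so far.
Adding those back, label number 365694 + 366 = 366060 at 30 labels/s is 12202 s + 0 f = 3 h 23 min 22 s frame 0, i.e. 03:23:22;00.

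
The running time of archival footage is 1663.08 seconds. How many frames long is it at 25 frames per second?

Frames = 1663.08 × 25 = 41577.

41577 frames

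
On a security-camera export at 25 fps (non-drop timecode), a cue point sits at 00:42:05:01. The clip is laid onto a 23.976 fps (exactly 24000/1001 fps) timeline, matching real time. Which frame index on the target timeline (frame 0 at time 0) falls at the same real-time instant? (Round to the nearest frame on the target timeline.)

frame 60540

Source frame index: (0×3600 + 42×60 + 5) × 25 + 1 = 63126.
Real time: 63126 / (25) = 63126/25 s.
Target frame: (63126/25) × (24000/1001) = 8657280/143 ≈ 60540.420 → 60540.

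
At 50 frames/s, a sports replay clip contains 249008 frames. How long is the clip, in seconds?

Running time = 249008 / (50) = 4980.16 s.

4980.16 seconds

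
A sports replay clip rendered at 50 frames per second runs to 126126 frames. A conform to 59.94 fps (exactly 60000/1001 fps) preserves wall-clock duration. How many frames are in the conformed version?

Target frames = source frames × (target rate / source rate) = 126126 × (60000/1001)/(50) = 126126 × 1200/1001 = 151200.

151200 frames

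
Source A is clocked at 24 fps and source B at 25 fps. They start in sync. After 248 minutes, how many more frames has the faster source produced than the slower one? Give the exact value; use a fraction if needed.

14880 frames

248 min = 14880 s.
A emits 24 × 14880 = 357120 frames; B emits 25 × 14880 = 372000.
Difference = 14880 frames; B is ahead of A.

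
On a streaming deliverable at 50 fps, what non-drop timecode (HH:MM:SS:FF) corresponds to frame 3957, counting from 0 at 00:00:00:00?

3957 ÷ 50 = 79 full seconds, remainder 7 frames.
79 s = 0 h 1 min 19 s.
Timecode: 00:01:19:07.

00:01:19:07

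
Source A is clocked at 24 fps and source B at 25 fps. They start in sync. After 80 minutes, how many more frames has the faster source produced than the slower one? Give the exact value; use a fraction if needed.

80 min = 4800 s.
A emits 24 × 4800 = 115200 frames; B emits 25 × 4800 = 120000.
Difference = 4800 frames; B is ahead of A.

4800 frames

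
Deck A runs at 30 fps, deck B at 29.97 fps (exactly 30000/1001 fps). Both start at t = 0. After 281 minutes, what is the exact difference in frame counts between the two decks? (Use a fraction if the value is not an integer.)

281 min = 16860 s.
A emits 30 × 16860 = 505800 frames; B emits 30000/1001 × 16860 = 505800000/1001.
Difference = 505800/1001 frames (≈ 505.2947); B is behind A.

505800/1001 frames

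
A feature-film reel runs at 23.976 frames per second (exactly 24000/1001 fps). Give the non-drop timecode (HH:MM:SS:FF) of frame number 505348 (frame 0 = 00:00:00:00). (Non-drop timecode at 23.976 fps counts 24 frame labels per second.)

05:50:56:04

505348 ÷ 24 = 21056 full seconds, remainder 4 frames.
21056 s = 5 h 50 min 56 s.
Timecode: 05:50:56:04.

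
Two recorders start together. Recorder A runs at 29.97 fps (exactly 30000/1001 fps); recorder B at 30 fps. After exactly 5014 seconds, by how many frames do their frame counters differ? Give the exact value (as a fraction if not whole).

A emits 30000/1001 × 5014 = 150420000/1001 frames; B emits 30 × 5014 = 150420.
Difference = 150420/1001 frames (≈ 150.2697); B is ahead of A.

150420/1001 frames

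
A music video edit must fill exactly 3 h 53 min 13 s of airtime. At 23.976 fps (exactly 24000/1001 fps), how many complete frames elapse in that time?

335496 frames

3 h 53 min 13 s = 13993 s.
Frames = 13993 × 24000/1001 = 47976000/143 ≈ 335496.5035.
Complete frames: 335496.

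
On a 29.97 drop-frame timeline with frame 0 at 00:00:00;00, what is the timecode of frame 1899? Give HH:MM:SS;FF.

00:01:03;11

Ten DF minutes hold 17982 frames, so frame 1899 lies in block 0 (frames 0–17981) with 1899 frames into that block.
The block's first minute is 1800 frames and the rest 1798 each; 1899 frames reaches minute 1, so 0 × 18 + 1 × 2 = 2 labels have been skipped so far.
Adding those back, label number 1899 + 2 = 1901 at 30 labels/s is 63 s + 11 f = 0 h 1 min 3 s frame 11, i.e. 00:01:03;11.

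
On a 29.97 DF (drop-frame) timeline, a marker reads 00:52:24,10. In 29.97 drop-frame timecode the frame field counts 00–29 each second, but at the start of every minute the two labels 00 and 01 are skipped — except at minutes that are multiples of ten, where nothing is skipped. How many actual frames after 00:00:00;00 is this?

As if non-drop at 30 labels/s: (0 × 3600 + 52 × 60 + 24) × 30 + 10 = 94330.
Minute boundaries passed: 52; those not divisible by 10: 52 − 5 = 47; dropped labels = 2 × 47 = 94.
Actual frame index = 94330 − 94 = 94236.

94236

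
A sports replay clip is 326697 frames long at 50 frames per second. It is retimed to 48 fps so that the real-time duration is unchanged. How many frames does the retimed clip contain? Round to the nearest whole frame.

Frames at target rate = 326697 × (48) / (50) = 7840728/25 ≈ 313629.120.
Nearest whole frame: 313629.

313629 frames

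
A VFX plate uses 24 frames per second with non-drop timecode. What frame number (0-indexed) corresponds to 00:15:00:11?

frame 21611

Total seconds to the label: (0 × 3600 + 15 × 60 + 0) = 900.
Frame index = 900 × 24 + 11 = 21611.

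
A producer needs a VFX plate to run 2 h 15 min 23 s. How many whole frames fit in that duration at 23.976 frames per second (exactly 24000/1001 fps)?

194757 frames

2 h 15 min 23 s = 8123 s.
Frames = 8123 × 24000/1001 = 194952000/1001 ≈ 194757.2428.
Complete frames: 194757.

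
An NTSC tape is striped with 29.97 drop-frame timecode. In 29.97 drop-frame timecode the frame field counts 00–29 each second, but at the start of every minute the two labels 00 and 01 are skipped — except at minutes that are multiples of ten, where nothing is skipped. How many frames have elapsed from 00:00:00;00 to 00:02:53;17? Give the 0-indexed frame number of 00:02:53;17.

Complete 10-minute blocks: 0, each 17982 frames → 0.
Remaining 2 whole minutes in the current block: 1800 + 1 × 1798 = 3598 frames.
Within the current minute: 53 × 30 + 17 − 2 = 1605 (labels ;00/;01 skipped at this minute). Total = 0 + 3598 + 1605 = 5203.

5203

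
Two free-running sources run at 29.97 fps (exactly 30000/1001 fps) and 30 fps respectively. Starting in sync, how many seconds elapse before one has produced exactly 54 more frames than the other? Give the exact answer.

1801.8 seconds

The gap grows by |30 − 30000/1001| = 30/1001 frames per second.
Time for a 54-frame gap: 54 ÷ (30/1001) = 1801.8 s.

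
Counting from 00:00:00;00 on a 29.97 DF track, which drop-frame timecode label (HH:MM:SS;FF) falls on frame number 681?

Each 10-minute DF block holds 10 × 60 × 30 − 9 × 2 = 17982 frames. 681 ÷ 17982 → 0 full blocks, remainder 681.
Within the partial block the first minute is 1800 frames and each further minute 1798, so 0 further minute boundaries passed. Total skipped labels = 18 × 0 + 2 × 0 = 0.
Non-drop label index = 681 + 0 = 681; at 30 labels/s that is 00:00:22:21, i.e. DF 00:00:22;21.

00:00:22;21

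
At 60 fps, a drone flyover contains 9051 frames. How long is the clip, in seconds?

Running time = 9051 / (60) = 150.85 s.

150.85 seconds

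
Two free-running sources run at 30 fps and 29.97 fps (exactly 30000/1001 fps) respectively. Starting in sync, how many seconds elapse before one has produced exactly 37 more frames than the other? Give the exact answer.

The gap grows by |30000/1001 − 30| = 30/1001 frames per second.
Time for a 37-frame gap: 37 ÷ (30/1001) = 37037/30 s.

37037/30 seconds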